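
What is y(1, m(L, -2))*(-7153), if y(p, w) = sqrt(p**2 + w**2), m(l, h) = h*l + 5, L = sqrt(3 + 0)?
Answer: -7153*sqrt(38 - 20*sqrt(3)) ≈ -13110.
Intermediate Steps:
L = sqrt(3) ≈ 1.7320
m(l, h) = 5 + h*l
y(1, m(L, -2))*(-7153) = sqrt(1**2 + (5 - 2*sqrt(3))**2)*(-7153) = sqrt(1 + (5 - 2*sqrt(3))**2)*(-7153) = -7153*sqrt(1 + (5 - 2*sqrt(3))**2)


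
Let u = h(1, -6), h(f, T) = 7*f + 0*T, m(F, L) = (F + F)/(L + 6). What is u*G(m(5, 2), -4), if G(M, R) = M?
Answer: 35/4 ≈ 8.7500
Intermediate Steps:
m(F, L) = 2*F/(6 + L) (m(F, L) = (2*F)/(6 + L) = 2*F/(6 + L))
h(f, T) = 7*f (h(f, T) = 7*f + 0 = 7*f)
u = 7 (u = 7*1 = 7)
u*G(m(5, 2), -4) = 7*(2*5/(6 + 2)) = 7*(2*5/8) = 7*(2*5*(⅛)) = 7*(5/4) = 35/4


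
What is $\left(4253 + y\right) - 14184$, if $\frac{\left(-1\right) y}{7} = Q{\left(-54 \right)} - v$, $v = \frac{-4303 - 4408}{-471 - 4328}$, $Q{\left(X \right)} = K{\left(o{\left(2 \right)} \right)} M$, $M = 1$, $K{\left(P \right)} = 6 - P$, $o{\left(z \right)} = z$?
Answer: $- \frac{47732264}{4799} \approx -9946.3$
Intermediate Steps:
$Q{\left(X \right)} = 4$ ($Q{\left(X \right)} = \left(6 - 2\right) 1 = 4 \cdot 1 = 4$)
$v = \frac{8711}{4799}$ ($v = - \frac{8711}{-4799} = \left(-8711\right) \left(- \frac{1}{4799}\right) = \frac{8711}{4799} \approx 1.8152$)
$y = - \frac{73395}{4799}$ ($y = - 7 \left(4 - \frac{8711}{4799}\right) = \left(-7\right) \frac{10485}{4799} = - \frac{73395}{4799} \approx -15.294$)
$\left(4253 + y\right) - 14184 = \left(4253 - \frac{73395}{4799}\right) - 14184 = \frac{20336752}{4799} - 14184 = - \frac{47732264}{4799}$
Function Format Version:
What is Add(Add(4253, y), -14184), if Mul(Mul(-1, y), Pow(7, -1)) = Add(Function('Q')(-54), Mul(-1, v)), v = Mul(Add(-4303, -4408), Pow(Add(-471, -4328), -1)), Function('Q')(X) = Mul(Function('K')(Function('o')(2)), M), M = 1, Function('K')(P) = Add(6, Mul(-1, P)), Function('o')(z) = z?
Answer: Rational(-47732264, 4799) ≈ -9946.3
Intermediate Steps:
Function('Q')(X) = 4 (Function('Q')(X) = Mul(Add(6, Mul(-1, 2)), 1) = Mul(Add(6, -2), 1) = Mul(4, 1) = 4)
v = Rational(8711, 4799) (v = Mul(-8711, Pow(-4799, -1)) = Mul(-8711, Rational(-1, 4799)) = Rational(8711, 4799) ≈ 1.8152)
y = Rational(-73395, 4799) (y = Mul(-7, Add(4, Mul(-1, Rational(8711, 4799)))) = Mul(-7, Add(4, Rational(-8711, 4799))) = Mul(-7, Rational(10485, 4799)) = Rational(-73395, 4799) ≈ -15.294)
Add(Add(4253, y), -14184) = Add(Add(4253, Rational(-73395, 4799)), -14184) = Add(Rational(20336752, 4799), -14184) = Rational(-47732264, 4799)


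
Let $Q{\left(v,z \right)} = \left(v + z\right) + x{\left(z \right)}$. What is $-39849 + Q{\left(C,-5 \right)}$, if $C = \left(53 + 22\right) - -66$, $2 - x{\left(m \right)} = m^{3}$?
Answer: $-39586$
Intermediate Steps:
$x{\left(m \right)} = 2 - m^{3}$
$C = 141$ ($C = 75 + 66 = 141$)
$Q{\left(v,z \right)} = 2 + v + z - z^{3}$ ($Q{\left(v,z \right)} = \left(v + z\right) - \left(-2 + z^{3}\right) = 2 + v + z - z^{3}$)
$-39849 + Q{\left(C,-5 \right)} = -39849 + \left(2 + 141 - 5 - \left(-5\right)^{3}\right) = -39849 + \left(2 + 141 - 5 - -125\right) = -39849 + \left(2 + 141 - 5 + 125\right) = -39849 + 263 = -39586$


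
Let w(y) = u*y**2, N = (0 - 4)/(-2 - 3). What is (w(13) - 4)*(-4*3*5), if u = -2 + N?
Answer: 12408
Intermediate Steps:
N = 4/5 (N = -4/(-5) = -4*(-1/5) = 4/5 ≈ 0.80000)
u = -6/5 (u = -2 + 4/5 = -6/5 ≈ -1.2000)
w(y) = -6*y**2/5
(w(13) - 4)*(-4*3*5) = (-6/5*13**2 - 4)*(-4*3*5) = (-6/5*169 - 4)*(-12*5) = (-1014/5 - 4)*(-60) = -1034/5*(-60) = 12408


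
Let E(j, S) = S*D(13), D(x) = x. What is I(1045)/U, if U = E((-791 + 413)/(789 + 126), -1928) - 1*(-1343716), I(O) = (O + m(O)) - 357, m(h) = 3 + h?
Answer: 434/329663 ≈ 0.0013165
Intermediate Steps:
E(j, S) = 13*S (E(j, S) = S*13 = 13*S)
I(O) = -354 + 2*O (I(O) = (O + (3 + O)) - 357 = (3 + 2*O) - 357 = -354 + 2*O)
U = 1318652 (U = 13*(-1928) - 1*(-1343716) = -25064 + 1343716 = 1318652)
I(1045)/U = (-354 + 2*1045)/1318652 = (-354 + 2090)*(1/1318652) = 1736*(1/1318652) = 434/329663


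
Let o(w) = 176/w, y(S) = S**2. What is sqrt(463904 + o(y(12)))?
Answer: sqrt(4175147)/3 ≈ 681.11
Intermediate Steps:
sqrt(463904 + o(y(12))) = sqrt(463904 + 176/(12**2)) = sqrt(463904 + 176/144) = sqrt(463904 + 176*(1/144)) = sqrt(463904 + 11/9) = sqrt(4175147/9) = sqrt(4175147)/3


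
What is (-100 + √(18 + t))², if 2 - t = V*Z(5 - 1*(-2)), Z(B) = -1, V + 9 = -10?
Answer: 9801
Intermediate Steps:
V = -19 (V = -9 - 10 = -19)
t = -17 (t = 2 - (-19)*(-1) = 2 - 1*19 = 2 - 19 = -17)
(-100 + √(18 + t))² = (-100 + √(18 - 17))² = (-100 + √1)² = (-100 + 1)² = (-99)² = 9801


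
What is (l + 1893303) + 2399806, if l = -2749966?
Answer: 1543143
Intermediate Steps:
(l + 1893303) + 2399806 = (-2749966 + 1893303) + 2399806 = -856663 + 2399806 = 1543143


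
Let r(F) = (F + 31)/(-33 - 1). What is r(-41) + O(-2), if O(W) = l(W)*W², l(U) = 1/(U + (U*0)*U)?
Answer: -29/17 ≈ -1.7059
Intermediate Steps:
l(U) = 1/U (l(U) = 1/(U + 0*U) = 1/(U + 0) = 1/U)
r(F) = -31/34 - F/34 (r(F) = (31 + F)/(-34) = (31 + F)*(-1/34) = -31/34 - F/34)
O(W) = W (O(W) = W²/W = W)
r(-41) + O(-2) = (-31/34 - 1/34*(-41)) - 2 = (-31/34 + 41/34) - 2 = 5/17 - 2 = -29/17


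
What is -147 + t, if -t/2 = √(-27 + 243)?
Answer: -147 - 12*√6 ≈ -176.39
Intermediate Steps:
t = -12*√6 (t = -2*√(-27 + 243) = -12*√6 ≈ -29.394)
-147 + t = -147 - 12*√6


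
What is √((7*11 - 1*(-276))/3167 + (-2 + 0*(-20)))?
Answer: I*√18941827/3167 ≈ 1.3742*I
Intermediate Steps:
√((7*11 - 1*(-276))/3167 + (-2 + 0*(-20))) = √((77 + 276)*(1/3167) + (-2 + 0)) = √(353*(1/3167) - 2) = √(353/3167 - 2) = √(-5981/3167) = I*√18941827/3167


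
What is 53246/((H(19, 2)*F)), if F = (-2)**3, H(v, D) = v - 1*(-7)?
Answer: -26623/104 ≈ -255.99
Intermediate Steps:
H(v, D) = 7 + v (H(v, D) = v + 7 = 7 + v)
F = -8
53246/((H(19, 2)*F)) = 53246/(((7 + 19)*(-8))) = 53246/((26*(-8))) = 53246/(-208) = 53246*(-1/208) = -26623/104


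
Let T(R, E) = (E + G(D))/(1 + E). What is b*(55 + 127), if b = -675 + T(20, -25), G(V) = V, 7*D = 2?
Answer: -1471951/12 ≈ -1.2266e+5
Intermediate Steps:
D = 2/7 (D = (⅐)*2 = 2/7 ≈ 0.28571)
T(R, E) = (2/7 + E)/(1 + E) (T(R, E) = (E + 2/7)/(1 + E) = (2/7 + E)/(1 + E))
b = -113227/168 (b = -675 + (2/7 - 25)/(1 - 25) = -675 - 173/7/(-24) = -675 - 1/24*(-173/7) = -675 + 173/168 = -113227/168 ≈ -673.97)
b*(55 + 127) = -113227*(55 + 127)/168 = -113227/168*182 = -1471951/12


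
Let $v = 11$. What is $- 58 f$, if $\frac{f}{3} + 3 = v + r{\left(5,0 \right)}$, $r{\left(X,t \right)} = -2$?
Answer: $-1044$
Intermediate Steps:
$f = 18$ ($f = -9 + 3 \left(11 - 2\right) = -9 + 3 \cdot 9 = -9 + 27 = 18$)
$- 58 f = \left(-58\right) 18 = -1044$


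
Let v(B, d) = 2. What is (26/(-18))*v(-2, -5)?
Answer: -26/9 ≈ -2.8889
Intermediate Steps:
(26/(-18))*v(-2, -5) = (26/(-18))*2 = -1/18*26*2 = -13/9*2 = -26/9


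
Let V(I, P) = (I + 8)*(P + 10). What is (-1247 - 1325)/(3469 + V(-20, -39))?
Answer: -2572/3817 ≈ -0.67383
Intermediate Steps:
V(I, P) = (8 + I)*(10 + P)
(-1247 - 1325)/(3469 + V(-20, -39)) = (-1247 - 1325)/(3469 + (80 + 8*(-39) + 10*(-20) - 20*(-39))) = -2572/(3469 + (80 - 312 - 200 + 780)) = -2572/(3469 + 348) = -2572/3817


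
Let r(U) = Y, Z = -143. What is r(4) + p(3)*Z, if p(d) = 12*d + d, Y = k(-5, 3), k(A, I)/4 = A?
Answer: -5597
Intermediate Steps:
k(A, I) = 4*A
Y = -20 (Y = 4*(-5) = -20)
r(U) = -20
p(d) = 13*d
r(4) + p(3)*Z = -20 + (13*3)*(-143) = -20 + 39*(-143) = -20 - 5577 = -5597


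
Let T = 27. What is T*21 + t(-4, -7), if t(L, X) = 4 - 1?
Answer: 570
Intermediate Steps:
t(L, X) = 3
T*21 + t(-4, -7) = 27*21 + 3 = 567 + 3 = 570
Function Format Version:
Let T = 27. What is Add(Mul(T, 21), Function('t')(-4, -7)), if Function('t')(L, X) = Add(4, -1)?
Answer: 570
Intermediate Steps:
Function('t')(L, X) = 3
Add(Mul(T, 21), Function('t')(-4, -7)) = Add(Mul(27, 21), 3) = Add(567, 3) = 570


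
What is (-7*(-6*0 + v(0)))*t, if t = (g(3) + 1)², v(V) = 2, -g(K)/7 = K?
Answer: -5600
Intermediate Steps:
g(K) = -7*K
t = 400 (t = (-7*3 + 1)² = (-21 + 1)² = (-20)² = 400)
(-7*(-6*0 + v(0)))*t = -7*(-6*0 + 2)*400 = -7*(0 + 2)*400 = -7*2*400 = -14*400 = -5600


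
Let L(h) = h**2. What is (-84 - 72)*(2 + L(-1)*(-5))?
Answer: 468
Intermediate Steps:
(-84 - 72)*(2 + L(-1)*(-5)) = (-84 - 72)*(2 + (-1)**2*(-5)) = -156*(2 + 1*(-5)) = -156*(2 - 5) = -156*(-3) = 468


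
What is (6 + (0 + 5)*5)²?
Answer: 961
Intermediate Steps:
(6 + (0 + 5)*5)² = (6 + 5*5)² = (6 + 25)² = 31² = 961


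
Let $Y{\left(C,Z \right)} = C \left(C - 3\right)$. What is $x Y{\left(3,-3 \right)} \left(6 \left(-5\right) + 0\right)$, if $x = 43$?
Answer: $0$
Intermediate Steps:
$Y{\left(C,Z \right)} = C \left(-3 + C\right)$
$x Y{\left(3,-3 \right)} \left(6 \left(-5\right) + 0\right) = 43 \cdot 3 \left(-3 + 3\right) \left(6 \left(-5\right) + 0\right) = 43 \cdot 3 \cdot 0 \left(-30 + 0\right) = 43 \cdot 0 \left(-30\right) = 0 \left(-30\right) = 0$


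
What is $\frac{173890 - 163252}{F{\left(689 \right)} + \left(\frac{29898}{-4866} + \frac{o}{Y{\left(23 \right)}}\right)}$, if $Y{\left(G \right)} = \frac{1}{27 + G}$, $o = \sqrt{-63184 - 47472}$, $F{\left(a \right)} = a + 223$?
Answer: $\frac{6338124006282}{182491646593201} - \frac{2798734399200 i \sqrt{1729}}{182491646593201} \approx 0.034731 - 0.6377 i$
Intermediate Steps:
$F{\left(a \right)} = 223 + a$
$o = 8 i \sqrt{1729}$ ($o = \sqrt{-110656} = 8 i \sqrt{1729} \approx 332.65 i$)
$\frac{173890 - 163252}{F{\left(689 \right)} + \left(\frac{29898}{-4866} + \frac{o}{Y{\left(23 \right)}}\right)} = \frac{173890 - 163252}{\left(223 + 689\right) + \left(\frac{29898}{-4866} + \frac{8 i \sqrt{1729}}{\frac{1}{27 + 23}}\right)} = \frac{10638}{912 + \left(29898 \left(- \frac{1}{4866}\right) + \frac{8 i \sqrt{1729}}{\frac{1}{50}}\right)} = \frac{10638}{912 - \left(\frac{4983}{811} - 8 i \sqrt{1729} \frac{1}{\frac{1}{50}}\right)} = \frac{10638}{912 - \left(\frac{4983}{811} - 8 i \sqrt{1729} \cdot 50\right)} = \frac{10638}{912 - \left(\frac{4983}{811} - 400 i \sqrt{1729}\right)} = \frac{10638}{\frac{734649}{811} + 400 i \sqrt{1729}}$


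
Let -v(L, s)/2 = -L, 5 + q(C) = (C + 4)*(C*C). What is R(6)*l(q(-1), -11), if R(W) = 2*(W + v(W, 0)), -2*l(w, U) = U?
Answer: 198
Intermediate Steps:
q(C) = -5 + C²*(4 + C) (q(C) = -5 + (C + 4)*(C*C) = -5 + (4 + C)*C² = -5 + C²*(4 + C))
v(L, s) = 2*L (v(L, s) = -(-2)*L = 2*L)
l(w, U) = -U/2
R(W) = 6*W (R(W) = 2*(W + 2*W) = 2*(3*W) = 6*W)
R(6)*l(q(-1), -11) = (6*6)*(-½*(-11)) = 36*(11/2) = 198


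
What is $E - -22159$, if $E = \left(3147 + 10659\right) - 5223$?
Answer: $30742$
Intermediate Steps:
$E = 8583$ ($E = 13806 - 5223 = 8583$)
$E - -22159 = 8583 - -22159 = 8583 + 22159 = 30742$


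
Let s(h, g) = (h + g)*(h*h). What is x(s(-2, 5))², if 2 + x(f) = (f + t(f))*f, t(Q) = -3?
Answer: 11236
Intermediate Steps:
s(h, g) = h²*(g + h) (s(h, g) = (g + h)*h² = h²*(g + h))
x(f) = -2 + f*(-3 + f) (x(f) = -2 + (f - 3)*f = -2 + (-3 + f)*f = -2 + f*(-3 + f))
x(s(-2, 5))² = (-2 + ((-2)²*(5 - 2))² - 3*(-2)²*(5 - 2))² = (-2 + (4*3)² - 12*3)² = (-2 + 12² - 3*12)² = (-2 + 144 - 36)² = 106² = 11236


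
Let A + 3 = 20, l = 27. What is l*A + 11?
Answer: 470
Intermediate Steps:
A = 17 (A = -3 + 20 = 17)
l*A + 11 = 27*17 + 11 = 459 + 11 = 470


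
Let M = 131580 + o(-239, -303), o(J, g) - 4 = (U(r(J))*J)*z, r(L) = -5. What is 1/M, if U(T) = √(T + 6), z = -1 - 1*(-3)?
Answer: 1/131106 ≈ 7.6274e-6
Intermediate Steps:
z = 2 (z = -1 + 3 = 2)
U(T) = √(6 + T)
o(J, g) = 4 + 2*J (o(J, g) = 4 + (√(6 - 5)*J)*2 = 4 + (√1*J)*2 = 4 + (1*J)*2 = 4 + J*2 = 4 + 2*J)
M = 131106 (M = 131580 + (4 + 2*(-239)) = 131580 + (4 - 478) = 131580 - 474 = 131106)
1/M = 1/131106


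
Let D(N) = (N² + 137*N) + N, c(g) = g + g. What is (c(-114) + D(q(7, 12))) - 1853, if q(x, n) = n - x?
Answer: -1366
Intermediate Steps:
c(g) = 2*g
D(N) = N² + 138*N
(c(-114) + D(q(7, 12))) - 1853 = (2*(-114) + (12 - 1*7)*(138 + (12 - 1*7))) - 1853 = (-228 + (12 - 7)*(138 + (12 - 7))) - 1853 = (-228 + 5*(138 + 5)) - 1853 = (-228 + 5*143) - 1853 = (-228 + 715) - 1853 = 487 - 1853 = -1366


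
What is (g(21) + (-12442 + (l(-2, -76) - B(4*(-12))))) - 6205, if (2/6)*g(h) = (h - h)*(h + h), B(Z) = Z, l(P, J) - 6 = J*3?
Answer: -18821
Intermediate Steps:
l(P, J) = 6 + 3*J (l(P, J) = 6 + J*3 = 6 + 3*J)
g(h) = 0 (g(h) = 3*((h - h)*(h + h)) = 3*(0*(2*h)) = 3*0 = 0)
(g(21) + (-12442 + (l(-2, -76) - B(4*(-12))))) - 6205 = (0 + (-12442 + ((6 + 3*(-76)) - 4*(-12)))) - 6205 = (0 + (-12442 + ((6 - 228) - 1*(-48)))) - 6205 = (0 + (-12442 + (-222 + 48))) - 6205 = (0 + (-12442 - 174)) - 6205 = (0 - 12616) - 6205 = -12616 - 6205 = -18821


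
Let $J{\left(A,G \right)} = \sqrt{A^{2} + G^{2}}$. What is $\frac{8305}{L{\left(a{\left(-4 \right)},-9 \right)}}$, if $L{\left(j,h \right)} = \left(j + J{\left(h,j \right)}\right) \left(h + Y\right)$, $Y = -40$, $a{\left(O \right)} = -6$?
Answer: $- \frac{16610}{1323} - \frac{8305 \sqrt{13}}{1323} \approx -35.188$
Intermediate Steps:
$L{\left(j,h \right)} = \left(-40 + h\right) \left(j + \sqrt{h^{2} + j^{2}}\right)$ ($L{\left(j,h \right)} = \left(j + \sqrt{h^{2} + j^{2}}\right) \left(h - 40\right) = \left(j + \sqrt{h^{2} + j^{2}}\right) \left(-40 + h\right) = \left(-40 + h\right) \left(j + \sqrt{h^{2} + j^{2}}\right)$)
$\frac{8305}{L{\left(a{\left(-4 \right)},-9 \right)}} = \frac{8305}{\left(-40\right) \left(-6\right) - 40 \sqrt{\left(-9\right)^{2} + \left(-6\right)^{2}} - -54 - 9 \sqrt{\left(-9\right)^{2} + \left(-6\right)^{2}}} = \frac{8305}{240 - 40 \sqrt{81 + 36} + 54 - 9 \sqrt{81 + 36}} = \frac{8305}{240 - 40 \sqrt{117} + 54 - 9 \sqrt{117}} = \frac{8305}{240 - 40 \cdot 3 \sqrt{13} + 54 - 9 \cdot 3 \sqrt{13}} = \frac{8305}{240 - 120 \sqrt{13} + 54 - 27 \sqrt{13}} = \frac{8305}{294 - 147 \sqrt{13}}$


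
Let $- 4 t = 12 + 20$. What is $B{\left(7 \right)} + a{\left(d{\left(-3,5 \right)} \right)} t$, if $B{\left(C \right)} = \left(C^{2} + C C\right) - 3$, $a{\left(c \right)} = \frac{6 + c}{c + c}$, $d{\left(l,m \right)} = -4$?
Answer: $97$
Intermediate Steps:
$a{\left(c \right)} = \frac{6 + c}{2 c}$
$B{\left(C \right)} = -3 + 2 C^{2}$ ($B{\left(C \right)} = \left(C^{2} + C^{2}\right) - 3 = 2 C^{2} - 3 = -3 + 2 C^{2}$)
$t = -8$ ($t = - \frac{12 + 20}{4} = \left(- \frac{1}{4}\right) 32 = -8$)
$B{\left(7 \right)} + a{\left(d{\left(-3,5 \right)} \right)} t = \left(-3 + 2 \cdot 7^{2}\right) + \frac{6 - 4}{2 \left(-4\right)} \left(-8\right) = \left(-3 + 2 \cdot 49\right) + \frac{1}{2} \left(- \frac{1}{4}\right) 2 \left(-8\right) = \left(-3 + 98\right) - -2 = 95 + 2 = 97$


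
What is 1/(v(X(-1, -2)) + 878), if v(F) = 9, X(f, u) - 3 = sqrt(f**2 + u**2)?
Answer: 1/887 ≈ 0.0011274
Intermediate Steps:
X(f, u) = 3 + sqrt(f**2 + u**2)
1/(v(X(-1, -2)) + 878) = 1/(9 + 878) = 1/887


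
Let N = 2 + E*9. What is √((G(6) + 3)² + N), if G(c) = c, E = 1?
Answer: 2*√23 ≈ 9.5917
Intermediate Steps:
N = 11 (N = 2 + 1*9 = 2 + 9 = 11)
√((G(6) + 3)² + N) = √((6 + 3)² + 11) = √(9² + 11) = √(81 + 11) = √92 = 2*√23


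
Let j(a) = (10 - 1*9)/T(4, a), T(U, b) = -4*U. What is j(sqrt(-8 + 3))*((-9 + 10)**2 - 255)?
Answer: 127/8 ≈ 15.875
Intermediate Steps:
j(a) = -1/16 (j(a) = (10 - 1*9)/((-4*4)) = (10 - 9)/(-16) = 1*(-1/16) = -1/16)
j(sqrt(-8 + 3))*((-9 + 10)**2 - 255) = -((-9 + 10)**2 - 255)/16 = -(1**2 - 255)/16 = -(1 - 255)/16 = -1/16*(-254) = 127/8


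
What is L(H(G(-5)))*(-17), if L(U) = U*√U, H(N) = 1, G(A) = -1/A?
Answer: -17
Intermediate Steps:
L(U) = U^(3/2)
L(H(G(-5)))*(-17) = 1^(3/2)*(-17) = 1*(-17) = -17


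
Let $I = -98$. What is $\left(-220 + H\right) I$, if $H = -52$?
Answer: $26656$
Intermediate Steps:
$\left(-220 + H\right) I = \left(-220 - 52\right) \left(-98\right) = \left(-272\right) \left(-98\right) = 26656$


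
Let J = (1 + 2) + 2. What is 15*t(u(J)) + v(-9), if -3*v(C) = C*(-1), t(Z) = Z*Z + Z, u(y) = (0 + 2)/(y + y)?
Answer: ⅗ ≈ 0.60000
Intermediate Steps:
J = 5 (J = 3 + 2 = 5)
u(y) = 1/y (u(y) = 2/((2*y)) = 2*(1/(2*y)) = 1/y)
t(Z) = Z + Z² (t(Z) = Z² + Z = Z + Z²)
v(C) = C/3 (v(C) = -C*(-1)/3 = -(-1)*C/3 = C/3)
15*t(u(J)) + v(-9) = 15*((1 + 1/5)/5) + (⅓)*(-9) = 15*((1 + ⅕)/5) - 3 = 15*((⅕)*(6/5)) - 3 = 15*(6/25) - 3 = 18/5 - 3 = ⅗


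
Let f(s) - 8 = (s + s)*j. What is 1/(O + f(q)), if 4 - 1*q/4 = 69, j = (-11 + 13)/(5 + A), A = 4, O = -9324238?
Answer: -9/83919110 ≈ -1.0725e-7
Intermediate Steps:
j = 2/9 (j = (-11 + 13)/(5 + 4) = 2/9 ≈ 0.22222)
q = -260 (q = 16 - 4*69 = 16 - 276 = -260)
f(s) = 8 + 4*s/9 (f(s) = 8 + (s + s)*(2/9) = 8 + (2*s)*(2/9) = 8 + 4*s/9)
1/(O + f(q)) = 1/(-9324238 + (8 + (4/9)*(-260))) = 1/(-9324238 + (8 - 1040/9)) = 1/(-9324238 - 968/9) = 1/(-83919110/9) = -9/83919110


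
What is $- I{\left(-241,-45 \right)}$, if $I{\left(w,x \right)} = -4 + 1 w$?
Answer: $245$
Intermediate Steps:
$I{\left(w,x \right)} = -4 + w$
$- I{\left(-241,-45 \right)} = - (-4 - 241) = \left(-1\right) \left(-245\right) = 245$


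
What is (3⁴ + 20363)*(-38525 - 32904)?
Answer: -1460294476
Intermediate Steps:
(3⁴ + 20363)*(-38525 - 32904) = (81 + 20363)*(-71429) = 20444*(-71429) = -1460294476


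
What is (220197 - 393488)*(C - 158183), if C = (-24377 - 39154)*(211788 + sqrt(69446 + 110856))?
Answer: 2331675739831801 + 11009350521*sqrt(180302) ≈ 2.3364e+15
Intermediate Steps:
C = -13455103428 - 63531*sqrt(180302) (C = -63531*(211788 + sqrt(180302)) = -13455103428 - 63531*sqrt(180302) ≈ -1.3482e+10)
(220197 - 393488)*(C - 158183) = (220197 - 393488)*((-13455103428 - 63531*sqrt(180302)) - 158183) = -173291*(-13455261611 - 63531*sqrt(180302)) = 2331675739831801 + 11009350521*sqrt(180302)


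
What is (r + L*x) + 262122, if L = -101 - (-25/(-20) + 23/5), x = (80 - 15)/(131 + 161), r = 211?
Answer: 306377163/1168 ≈ 2.6231e+5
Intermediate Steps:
x = 65/292 ≈ 0.22260
L = -2137/20 (L = -101 - (-25*(-1/20) + 23*(1/5)) = -101 - (5/4 + 23/5) = -101 - 1*117/20 = -101 - 117/20 = -2137/20 ≈ -106.85)
(r + L*x) + 262122 = (211 - 2137/20*65/292) + 262122 = (211 - 27781/1168) + 262122 = 218667/1168 + 262122 = 306377163/1168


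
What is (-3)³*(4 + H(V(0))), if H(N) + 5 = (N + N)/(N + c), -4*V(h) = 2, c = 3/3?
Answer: 81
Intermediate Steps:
c = 1 (c = 3*(⅓) = 1)
V(h) = -½ (V(h) = -¼*2 = -½)
H(N) = -5 + 2*N/(1 + N) (H(N) = -5 + (N + N)/(N + 1) = -5 + (2*N)/(1 + N) = -5 + 2*N/(1 + N))
(-3)³*(4 + H(V(0))) = (-3)³*(4 + (-5 - 3*(-½))/(1 - ½)) = -27*(4 + (-5 + 3/2)/(½)) = -27*(4 + 2*(-7/2)) = -27*(4 - 7) = -27*(-3) = 81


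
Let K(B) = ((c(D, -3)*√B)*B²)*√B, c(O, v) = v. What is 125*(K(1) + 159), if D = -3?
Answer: 19500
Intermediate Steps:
K(B) = -3*B³ (K(B) = ((-3*√B)*B²)*√B = (-3*B^(5/2))*√B = -3*B³)
125*(K(1) + 159) = 125*(-3*1³ + 159) = 125*(-3*1 + 159) = 125*(-3 + 159) = 125*156 = 19500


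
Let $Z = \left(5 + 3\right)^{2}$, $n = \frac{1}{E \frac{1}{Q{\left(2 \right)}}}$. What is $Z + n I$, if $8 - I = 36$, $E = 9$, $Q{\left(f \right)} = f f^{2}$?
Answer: $\frac{352}{9} \approx 39.111$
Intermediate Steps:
$Q{\left(f \right)} = f^{3}$
$I = -28$ ($I = 8 - 36 = -28$)
$n = \frac{8}{9}$ ($n = \frac{1}{9 \frac{1}{2^{3}}} = \frac{1}{9 \cdot \frac{1}{8}} = \frac{1}{\frac{9}{8}} = \frac{8}{9} \approx 0.88889$)
$Z = 64$ ($Z = 8^{2} = 64$)
$Z + n I = 64 + \frac{8}{9} \left(-28\right) = 64 - \frac{224}{9} = \frac{352}{9}$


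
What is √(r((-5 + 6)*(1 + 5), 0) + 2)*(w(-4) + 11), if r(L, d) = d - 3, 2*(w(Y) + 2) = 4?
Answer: 11*I ≈ 11.0*I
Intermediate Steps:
w(Y) = 0 (w(Y) = -2 + (½)*4 = -2 + 2 = 0)
r(L, d) = -3 + d
√(r((-5 + 6)*(1 + 5), 0) + 2)*(w(-4) + 11) = √((-3 + 0) + 2)*(0 + 11) = √(-3 + 2)*11 = √(-1)*11 = I*11 = 11*I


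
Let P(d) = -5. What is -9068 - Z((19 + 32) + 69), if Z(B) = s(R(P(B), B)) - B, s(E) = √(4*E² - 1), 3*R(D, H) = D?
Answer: -8948 - √91/3 ≈ -8951.2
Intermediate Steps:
R(D, H) = D/3
s(E) = √(-1 + 4*E²)
Z(B) = -B + √91/3 (Z(B) = √(-1 + 4*((⅓)*(-5))²) - B = √(-1 + 4*(-5/3)²) - B = √(-1 + 4*(25/9)) - B = √(-1 + 100/9) - B = √(91/9) - B = √91/3 - B = -B + √91/3)
-9068 - Z((19 + 32) + 69) = -9068 - (-((19 + 32) + 69) + √91/3) = -9068 - (-(51 + 69) + √91/3) = -9068 - (-1*120 + √91/3) = -9068 - (-120 + √91/3) = -9068 + (120 - √91/3) = -8948 - √91/3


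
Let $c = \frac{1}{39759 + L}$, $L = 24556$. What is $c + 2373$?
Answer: $\frac{152619496}{64315} \approx 2373.0$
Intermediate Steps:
$c = \frac{1}{64315}$ ($c = \frac{1}{39759 + 24556} = \frac{1}{64315} \approx 1.5548 \cdot 10^{-5}$)
$c + 2373 = \frac{1}{64315} + 2373 = \frac{152619496}{64315}$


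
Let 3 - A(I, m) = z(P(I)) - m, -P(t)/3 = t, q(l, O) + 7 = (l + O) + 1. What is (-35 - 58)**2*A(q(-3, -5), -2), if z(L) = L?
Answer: -354609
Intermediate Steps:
q(l, O) = -6 + O + l (q(l, O) = -7 + ((l + O) + 1) = -7 + ((O + l) + 1) = -7 + (1 + O + l) = -6 + O + l)
P(t) = -3*t
A(I, m) = 3 + m + 3*I (A(I, m) = 3 - (-3*I - m) = 3 - (-m - 3*I) = 3 + (m + 3*I) = 3 + m + 3*I)
(-35 - 58)**2*A(q(-3, -5), -2) = (-35 - 58)**2*(3 - 2 + 3*(-6 - 5 - 3)) = (-93)**2*(3 - 2 + 3*(-14)) = 8649*(3 - 2 - 42) = 8649*(-41) = -354609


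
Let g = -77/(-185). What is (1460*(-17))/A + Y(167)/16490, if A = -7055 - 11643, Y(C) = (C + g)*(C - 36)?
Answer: 37895281684/14260263425 ≈ 2.6574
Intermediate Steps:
g = 77/185 (g = -77*(-1/185) = 77/185 ≈ 0.41622)
Y(C) = (-36 + C)*(77/185 + C) (Y(C) = (C + 77/185)*(C - 36) = (77/185 + C)*(-36 + C) = (-36 + C)*(77/185 + C))
A = -18698
(1460*(-17))/A + Y(167)/16490 = (1460*(-17))/(-18698) + (-2772/185 + 167² - 6583/185*167)/16490 = -24820*(-1/18698) + (-2772/185 + 27889 - 1099361/185)*(1/16490) = 12410/9349 + (4057332/185)*(1/16490) = 12410/9349 + 2028666/1525325 = 37895281684/14260263425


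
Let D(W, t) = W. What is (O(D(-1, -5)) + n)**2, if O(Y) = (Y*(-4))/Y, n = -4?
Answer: 64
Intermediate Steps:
O(Y) = -4 (O(Y) = (-4*Y)/Y = -4)
(O(D(-1, -5)) + n)**2 = (-4 - 4)**2 = (-8)**2 = 64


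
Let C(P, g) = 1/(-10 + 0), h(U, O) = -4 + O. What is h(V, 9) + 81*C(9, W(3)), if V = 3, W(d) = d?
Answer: -31/10 ≈ -3.1000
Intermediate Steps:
C(P, g) = -⅒ (C(P, g) = 1/(-10) = -⅒)
h(V, 9) + 81*C(9, W(3)) = (-4 + 9) + 81*(-⅒) = 5 - 81/10 = -31/10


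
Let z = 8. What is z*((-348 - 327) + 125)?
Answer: -4400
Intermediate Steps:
z*((-348 - 327) + 125) = 8*((-348 - 327) + 125) = 8*(-675 + 125) = 8*(-550) = -4400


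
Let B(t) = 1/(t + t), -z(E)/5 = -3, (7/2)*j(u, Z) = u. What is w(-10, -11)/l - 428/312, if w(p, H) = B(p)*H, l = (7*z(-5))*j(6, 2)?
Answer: -64057/46800 ≈ -1.3687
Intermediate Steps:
j(u, Z) = 2*u/7
z(E) = 15 (z(E) = -5*(-3) = 15)
B(t) = 1/(2*t)
l = 180 (l = (7*15)*((2/7)*6) = 105*(12/7) = 180)
w(p, H) = H/(2*p) (w(p, H) = (1/(2*p))*H = H/(2*p))
w(-10, -11)/l - 428/312 = ((1/2)*(-11)/(-10))/180 - 428/312 = ((1/2)*(-11)*(-1/10))*(1/180) - 428*1/312 = (11/20)*(1/180) - 107/78 = 11/3600 - 107/78 = -64057/46800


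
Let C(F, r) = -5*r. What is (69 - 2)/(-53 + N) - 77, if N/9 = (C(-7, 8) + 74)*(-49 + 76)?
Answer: -632026/8209 ≈ -76.992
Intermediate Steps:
N = 8262 (N = 9*((-5*8 + 74)*(-49 + 76)) = 9*((-40 + 74)*27) = 9*(34*27) = 9*918 = 8262)
(69 - 2)/(-53 + N) - 77 = (69 - 2)/(-53 + 8262) - 77 = 67/8209 - 77 = -632026/8209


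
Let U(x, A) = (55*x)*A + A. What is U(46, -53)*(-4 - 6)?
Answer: 1341430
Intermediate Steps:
U(x, A) = A + 55*A*x (U(x, A) = 55*A*x + A = A + 55*A*x)
U(46, -53)*(-4 - 6) = (-53*(1 + 55*46))*(-4 - 6) = -53*(1 + 2530)*(-10) = -53*2531*(-10) = -134143*(-10) = 1341430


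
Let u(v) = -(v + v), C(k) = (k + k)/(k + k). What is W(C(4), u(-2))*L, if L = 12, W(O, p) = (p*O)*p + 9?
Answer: 300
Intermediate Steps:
C(k) = 1 (C(k) = (2*k)/((2*k)) = (2*k)*(1/(2*k)) = 1)
u(v) = -2*v
W(O, p) = 9 + O*p**2 (W(O, p) = (O*p)*p + 9 = O*p**2 + 9 = 9 + O*p**2)
W(C(4), u(-2))*L = (9 + 1*(-2*(-2))**2)*12 = (9 + 1*4**2)*12 = (9 + 1*16)*12 = (9 + 16)*12 = 25*12 = 300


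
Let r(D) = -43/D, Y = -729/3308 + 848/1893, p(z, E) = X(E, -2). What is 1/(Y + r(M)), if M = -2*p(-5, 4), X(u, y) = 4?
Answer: 12524088/70167347 ≈ 0.17849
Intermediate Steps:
p(z, E) = 4
Y = 1425187/6262044 (Y = -729*1/3308 + 848*(1/1893) = -729/3308 + 848/1893 = 1425187/6262044 ≈ 0.22759)
M = -8 (M = -2*4 = -8)
1/(Y + r(M)) = 1/(1425187/6262044 - 43/(-8)) = 1/(1425187/6262044 - 43*(-⅛)) = 1/(1425187/6262044 + 43/8) = 1/(70167347/12524088) = 12524088/70167347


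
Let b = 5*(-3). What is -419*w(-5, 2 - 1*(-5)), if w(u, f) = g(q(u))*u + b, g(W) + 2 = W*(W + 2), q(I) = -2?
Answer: 2095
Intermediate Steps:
b = -15
g(W) = -2 + W*(2 + W) (g(W) = -2 + W*(W + 2) = -2 + W*(2 + W))
w(u, f) = -15 - 2*u (w(u, f) = (-2 + (-2)**2 + 2*(-2))*u - 15 = (-2 + 4 - 4)*u - 15 = -2*u - 15 = -15 - 2*u)
-419*w(-5, 2 - 1*(-5)) = -419*(-15 - 2*(-5)) = -419*(-15 + 10) = -419*(-5) = 2095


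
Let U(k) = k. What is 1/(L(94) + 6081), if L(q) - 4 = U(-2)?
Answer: 1/6083 ≈ 0.00016439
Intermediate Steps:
L(q) = 2 (L(q) = 4 - 2 = 2)
1/(L(94) + 6081) = 1/(2 + 6081) = 1/6083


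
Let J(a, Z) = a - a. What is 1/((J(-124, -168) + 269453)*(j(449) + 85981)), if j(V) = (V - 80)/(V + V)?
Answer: 898/20804818305071 ≈ 4.3163e-11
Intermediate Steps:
j(V) = (-80 + V)/(2*V) (j(V) = (-80 + V)/((2*V)) = (-80 + V)*(1/(2*V)) = (-80 + V)/(2*V))
J(a, Z) = 0
1/((J(-124, -168) + 269453)*(j(449) + 85981)) = 1/((0 + 269453)*((1/2)*(-80 + 449)/449 + 85981)) = 1/(269453*((1/2)*(1/449)*369 + 85981)) = 1/(269453*(369/898 + 85981)) = 1/(269453*(77211307/898)) = 1/(20804818305071/898) = 898/20804818305071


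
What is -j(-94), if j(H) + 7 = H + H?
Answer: 195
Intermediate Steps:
j(H) = -7 + 2*H (j(H) = -7 + (H + H) = -7 + 2*H)
-j(-94) = -(-7 + 2*(-94)) = -(-7 - 188) = -1*(-195) = 195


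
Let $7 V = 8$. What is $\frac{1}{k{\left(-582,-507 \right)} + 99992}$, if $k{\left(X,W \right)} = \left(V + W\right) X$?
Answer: $\frac{7}{2760806} \approx 2.5355 \cdot 10^{-6}$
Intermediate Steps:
$V = \frac{8}{7}$ ($V = \frac{1}{7} \cdot 8 = \frac{8}{7} \approx 1.1429$)
$k{\left(X,W \right)} = X \left(\frac{8}{7} + W\right)$ ($k{\left(X,W \right)} = \left(\frac{8}{7} + W\right) X = X \left(\frac{8}{7} + W\right)$)
$\frac{1}{k{\left(-582,-507 \right)} + 99992} = \frac{1}{\frac{1}{7} \left(-582\right) \left(8 + 7 \left(-507\right)\right) + 99992} = \frac{1}{\frac{1}{7} \left(-582\right) \left(8 - 3549\right) + 99992} = \frac{1}{\frac{1}{7} \left(-582\right) \left(-3541\right) + 99992} = \frac{1}{\frac{2060862}{7} + 99992} = \frac{1}{\frac{2760806}{7}} = \frac{7}{2760806}$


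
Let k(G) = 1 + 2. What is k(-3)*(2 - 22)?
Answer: -60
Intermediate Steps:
k(G) = 3
k(-3)*(2 - 22) = 3*(2 - 22) = 3*(-20) = -60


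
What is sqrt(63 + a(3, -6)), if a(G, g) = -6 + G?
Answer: 2*sqrt(15) ≈ 7.7460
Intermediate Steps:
sqrt(63 + a(3, -6)) = sqrt(63 + (-6 + 3)) = sqrt(63 - 3) = sqrt(60) = 2*sqrt(15)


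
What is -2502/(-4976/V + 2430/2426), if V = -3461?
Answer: -10503878886/10241003 ≈ -1025.7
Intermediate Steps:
-2502/(-4976/V + 2430/2426) = -2502/(-4976/(-3461) + 2430/2426) = -2502/(-4976*(-1/3461) + 2430*(1/2426)) = -2502/(4976/3461 + 1215/1213) = -2502/10241003/4198193 = -2502*4198193/10241003 = -10503878886/10241003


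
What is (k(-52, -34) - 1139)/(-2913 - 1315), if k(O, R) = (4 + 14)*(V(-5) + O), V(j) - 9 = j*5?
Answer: 2363/4228 ≈ 0.55889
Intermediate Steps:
V(j) = 9 + 5*j (V(j) = 9 + j*5 = 9 + 5*j)
k(O, R) = -288 + 18*O (k(O, R) = (4 + 14)*((9 + 5*(-5)) + O) = 18*((9 - 25) + O) = 18*(-16 + O) = -288 + 18*O)
(k(-52, -34) - 1139)/(-2913 - 1315) = ((-288 + 18*(-52)) - 1139)/(-2913 - 1315) = ((-288 - 936) - 1139)/(-4228) = (-1224 - 1139)*(-1/4228) = -2363*(-1/4228) = 2363/4228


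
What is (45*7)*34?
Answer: 10710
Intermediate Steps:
(45*7)*34 = 315*34 = 10710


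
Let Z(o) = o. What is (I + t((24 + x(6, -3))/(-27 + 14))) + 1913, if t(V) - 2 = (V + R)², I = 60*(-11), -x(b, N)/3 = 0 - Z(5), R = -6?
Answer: 1336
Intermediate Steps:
x(b, N) = 15 (x(b, N) = -3*(0 - 1*5) = -3*(0 - 5) = -3*(-5) = 15)
I = -660
t(V) = 2 + (-6 + V)² (t(V) = 2 + (V - 6)² = 2 + (-6 + V)²)
(I + t((24 + x(6, -3))/(-27 + 14))) + 1913 = (-660 + (2 + (-6 + (24 + 15)/(-27 + 14))²)) + 1913 = (-660 + (2 + (-6 + 39/(-13))²)) + 1913 = (-660 + (2 + (-6 + 39*(-1/13))²)) + 1913 = (-660 + (2 + (-6 - 3)²)) + 1913 = (-660 + (2 + (-9)²)) + 1913 = (-660 + (2 + 81)) + 1913 = (-660 + 83) + 1913 = -577 + 1913 = 1336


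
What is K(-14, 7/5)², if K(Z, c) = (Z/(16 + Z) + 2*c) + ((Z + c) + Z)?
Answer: 23716/25 ≈ 948.64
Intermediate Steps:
K(Z, c) = 2*Z + 3*c + Z/(16 + Z) (K(Z, c) = (Z/(16 + Z) + 2*c) + (c + 2*Z) = (2*c + Z/(16 + Z)) + (c + 2*Z) = 2*Z + 3*c + Z/(16 + Z))
K(-14, 7/5)² = ((2*(-14)² + 33*(-14) + 48*(7/5) + 3*(-14)*(7/5))/(16 - 14))² = ((2*196 - 462 + 48*(7*(⅕)) + 3*(-14)*(7*(⅕)))/2)² = ((392 - 462 + 48*(7/5) + 3*(-14)*(7/5))/2)² = ((392 - 462 + 336/5 - 294/5)/2)² = ((½)*(-308/5))² = (-154/5)² = 23716/25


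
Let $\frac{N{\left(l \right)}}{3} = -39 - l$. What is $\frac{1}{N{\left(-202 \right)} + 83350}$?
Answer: $\frac{1}{83839} \approx 1.1928 \cdot 10^{-5}$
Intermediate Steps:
$N{\left(l \right)} = -117 - 3 l$ ($N{\left(l \right)} = 3 \left(-39 - l\right) = -117 - 3 l$)
$\frac{1}{N{\left(-202 \right)} + 83350} = \frac{1}{\left(-117 - -606\right) + 83350} = \frac{1}{\left(-117 + 606\right) + 83350} = \frac{1}{489 + 83350} = \frac{1}{83839}$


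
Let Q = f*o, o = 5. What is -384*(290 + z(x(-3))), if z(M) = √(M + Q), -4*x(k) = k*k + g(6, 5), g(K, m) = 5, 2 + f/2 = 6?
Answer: -111360 - 192*√146 ≈ -1.1368e+5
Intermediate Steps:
f = 8 (f = -4 + 2*6 = -4 + 12 = 8)
x(k) = -5/4 - k²/4 (x(k) = -(k*k + 5)/4 = -(k² + 5)/4 = -(5 + k²)/4 = -5/4 - k²/4)
Q = 40 (Q = 8*5 = 40)
z(M) = √(40 + M) (z(M) = √(M + 40) = √(40 + M))
-384*(290 + z(x(-3))) = -384*(290 + √(40 + (-5/4 - ¼*(-3)²))) = -384*(290 + √(40 + (-5/4 - ¼*9))) = -384*(290 + √(40 + (-5/4 - 9/4))) = -384*(290 + √(40 - 7/2)) = -384*(290 + √(73/2)) = -384*(290 + √146/2) = -111360 - 192*√146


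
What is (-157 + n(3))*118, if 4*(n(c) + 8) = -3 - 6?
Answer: -39471/2 ≈ -19736.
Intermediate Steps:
n(c) = -41/4 (n(c) = -8 + (-3 - 6)/4 = -8 + (¼)*(-9) = -8 - 9/4 = -41/4)
(-157 + n(3))*118 = (-157 - 41/4)*118 = -669/4*118 = -39471/2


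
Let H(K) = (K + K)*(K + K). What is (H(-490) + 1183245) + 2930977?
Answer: 5074622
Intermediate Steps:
H(K) = 4*K**2 (H(K) = (2*K)*(2*K) = 4*K**2)
(H(-490) + 1183245) + 2930977 = (4*(-490)**2 + 1183245) + 2930977 = (4*240100 + 1183245) + 2930977 = (960400 + 1183245) + 2930977 = 2143645 + 2930977 = 5074622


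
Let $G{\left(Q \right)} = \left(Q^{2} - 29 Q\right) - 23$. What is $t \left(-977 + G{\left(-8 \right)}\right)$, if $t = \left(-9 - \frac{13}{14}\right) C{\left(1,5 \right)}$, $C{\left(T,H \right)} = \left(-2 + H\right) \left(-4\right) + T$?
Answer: $- \frac{538208}{7} \approx -76887.0$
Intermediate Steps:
$C{\left(T,H \right)} = 8 + T - 4 H$ ($C{\left(T,H \right)} = \left(8 - 4 H\right) + T = 8 + T - 4 H$)
$t = \frac{1529}{14}$ ($t = \left(-9 - \frac{13}{14}\right) \left(8 + 1 - 20\right) = \left(-9 - \frac{13}{14}\right) \left(-11\right) = \left(- \frac{139}{14}\right) \left(-11\right) = \frac{1529}{14} \approx 109.21$)
$G{\left(Q \right)} = -23 + Q^{2} - 29 Q$
$t \left(-977 + G{\left(-8 \right)}\right) = \frac{1529 \left(-977 - \left(-209 - 64\right)\right)}{14} = \frac{1529 \left(-977 + \left(-23 + 64 + 232\right)\right)}{14} = \frac{1529 \left(-977 + 273\right)}{14} = \frac{1529}{14} \left(-704\right) = - \frac{538208}{7}$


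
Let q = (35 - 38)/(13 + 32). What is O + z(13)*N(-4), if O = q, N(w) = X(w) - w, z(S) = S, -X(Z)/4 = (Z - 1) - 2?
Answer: 6239/15 ≈ 415.93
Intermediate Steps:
X(Z) = 12 - 4*Z (X(Z) = -4*((Z - 1) - 2) = -4*((-1 + Z) - 2) = -4*(-3 + Z) = 12 - 4*Z)
q = -1/15 (q = -3/45 = -3*1/45 = -1/15 ≈ -0.066667)
N(w) = 12 - 5*w (N(w) = (12 - 4*w) - w = 12 - 5*w)
O = -1/15 ≈ -0.066667
O + z(13)*N(-4) = -1/15 + 13*(12 - 5*(-4)) = -1/15 + 13*(12 + 20) = -1/15 + 13*32 = -1/15 + 416 = 6239/15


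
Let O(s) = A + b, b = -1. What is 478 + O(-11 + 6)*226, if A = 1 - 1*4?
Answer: -426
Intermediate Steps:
A = -3 (A = 1 - 4 = -3)
O(s) = -4 (O(s) = -3 - 1 = -4)
478 + O(-11 + 6)*226 = 478 - 4*226 = 478 - 904 = -426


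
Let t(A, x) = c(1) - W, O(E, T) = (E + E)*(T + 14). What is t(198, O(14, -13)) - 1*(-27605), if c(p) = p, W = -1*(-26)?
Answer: 27580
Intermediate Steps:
W = 26
O(E, T) = 2*E*(14 + T) (O(E, T) = (2*E)*(14 + T) = 2*E*(14 + T))
t(A, x) = -25 (t(A, x) = 1 - 1*26 = 1 - 26 = -25)
t(198, O(14, -13)) - 1*(-27605) = -25 - 1*(-27605) = -25 + 27605 = 27580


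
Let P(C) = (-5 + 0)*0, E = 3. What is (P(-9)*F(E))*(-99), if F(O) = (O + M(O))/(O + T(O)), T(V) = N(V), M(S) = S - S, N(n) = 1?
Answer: 0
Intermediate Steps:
M(S) = 0
T(V) = 1
P(C) = 0 (P(C) = -5*0 = 0)
F(O) = O/(1 + O) (F(O) = (O + 0)/(O + 1) = O/(1 + O))
(P(-9)*F(E))*(-99) = (0*(3/(1 + 3)))*(-99) = (0*(3/4))*(-99) = (0*(3*(¼)))*(-99) = (0*(¾))*(-99) = 0*(-99) = 0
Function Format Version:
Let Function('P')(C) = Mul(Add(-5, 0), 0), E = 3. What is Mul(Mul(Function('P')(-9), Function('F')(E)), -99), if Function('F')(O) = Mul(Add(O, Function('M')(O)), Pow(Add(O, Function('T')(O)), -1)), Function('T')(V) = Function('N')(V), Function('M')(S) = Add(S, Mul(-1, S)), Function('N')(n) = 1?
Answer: 0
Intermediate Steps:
Function('M')(S) = 0
Function('T')(V) = 1
Function('P')(C) = 0 (Function('P')(C) = Mul(-5, 0) = 0)
Function('F')(O) = Mul(O, Pow(Add(1, O), -1)) (Function('F')(O) = Mul(Add(O, 0), Pow(Add(O, 1), -1)) = Mul(O, Pow(Add(1, O), -1)))
Mul(Mul(Function('P')(-9), Function('F')(E)), -99) = Mul(Mul(0, Mul(3, Pow(Add(1, 3), -1))), -99) = Mul(Mul(0, Mul(3, Pow(4, -1))), -99) = Mul(Mul(0, Mul(3, Rational(1, 4))), -99) = Mul(Mul(0, Rational(3, 4)), -99) = Mul(0, -99) = 0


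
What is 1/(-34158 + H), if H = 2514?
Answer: -1/31644 ≈ -3.1602e-5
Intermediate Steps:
1/(-34158 + H) = 1/(-34158 + 2514) = 1/(-31644) = -1/31644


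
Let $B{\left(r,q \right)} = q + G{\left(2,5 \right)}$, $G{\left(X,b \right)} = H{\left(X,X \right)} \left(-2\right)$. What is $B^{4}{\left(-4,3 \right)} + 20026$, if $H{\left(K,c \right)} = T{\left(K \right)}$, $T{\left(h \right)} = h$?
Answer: $20027$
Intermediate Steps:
$H{\left(K,c \right)} = K$
$G{\left(X,b \right)} = - 2 X$ ($G{\left(X,b \right)} = X \left(-2\right) = - 2 X$)
$B{\left(r,q \right)} = -4 + q$ ($B{\left(r,q \right)} = q - 4 = -4 + q$)
$B^{4}{\left(-4,3 \right)} + 20026 = \left(-4 + 3\right)^{4} + 20026 = \left(-1\right)^{4} + 20026 = 1 + 20026 = 20027$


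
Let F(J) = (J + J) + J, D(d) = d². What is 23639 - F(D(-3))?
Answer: 23612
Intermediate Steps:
F(J) = 3*J (F(J) = 2*J + J = 3*J)
23639 - F(D(-3)) = 23639 - 3*(-3)² = 23639 - 3*9 = 23639 - 1*27 = 23639 - 27 = 23612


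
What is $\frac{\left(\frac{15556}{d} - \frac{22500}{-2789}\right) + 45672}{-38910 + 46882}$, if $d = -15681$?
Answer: $\frac{499435699366}{87162477837} \approx 5.7299$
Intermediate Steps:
$\frac{\left(\frac{15556}{d} - \frac{22500}{-2789}\right) + 45672}{-38910 + 46882} = \frac{\left(\frac{15556}{-15681} - \frac{22500}{-2789}\right) + 45672}{-38910 + 46882} = \frac{\left(15556 \left(- \frac{1}{15681}\right) - - \frac{22500}{2789}\right) + 45672}{7972} = \left(\left(- \frac{15556}{15681} + \frac{22500}{2789}\right) + 45672\right) \frac{1}{7972} = \left(\frac{309436816}{43734309} + 45672\right) \frac{1}{7972} = \frac{1997742797464}{43734309} \cdot \frac{1}{7972} = \frac{499435699366}{87162477837}$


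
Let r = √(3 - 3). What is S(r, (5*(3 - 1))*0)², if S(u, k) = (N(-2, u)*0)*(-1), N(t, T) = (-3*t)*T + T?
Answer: 0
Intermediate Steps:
N(t, T) = T - 3*T*t (N(t, T) = -3*T*t + T = T - 3*T*t)
r = 0 (r = √0 = 0)
S(u, k) = 0 (S(u, k) = ((u*(1 - 3*(-2)))*0)*(-1) = ((u*(1 + 6))*0)*(-1) = ((u*7)*0)*(-1) = ((7*u)*0)*(-1) = 0*(-1) = 0)
S(r, (5*(3 - 1))*0)² = 0² = 0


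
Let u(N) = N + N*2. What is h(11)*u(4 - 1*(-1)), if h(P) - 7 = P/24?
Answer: 895/8 ≈ 111.88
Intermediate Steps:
u(N) = 3*N (u(N) = N + 2*N = 3*N)
h(P) = 7 + P/24
h(11)*u(4 - 1*(-1)) = (7 + (1/24)*11)*(3*(4 - 1*(-1))) = (7 + 11/24)*(3*(4 + 1)) = 179*(3*5)/24 = (179/24)*15 = 895/8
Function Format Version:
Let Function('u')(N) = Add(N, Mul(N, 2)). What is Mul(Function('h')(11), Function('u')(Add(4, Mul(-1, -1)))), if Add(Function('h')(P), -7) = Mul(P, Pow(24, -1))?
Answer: Rational(895, 8) ≈ 111.88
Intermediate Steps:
Function('u')(N) = Mul(3, N) (Function('u')(N) = Add(N, Mul(2, N)) = Mul(3, N))
Function('h')(P) = Add(7, Mul(Rational(1, 24), P)) (Function('h')(P) = Add(7, Mul(P, Pow(24, -1))) = Add(7, Mul(P, Rational(1, 24))) = Add(7, Mul(Rational(1, 24), P)))
Mul(Function('h')(11), Function('u')(Add(4, Mul(-1, -1)))) = Mul(Add(7, Mul(Rational(1, 24), 11)), Mul(3, Add(4, Mul(-1, -1)))) = Mul(Add(7, Rational(11, 24)), Mul(3, Add(4, 1))) = Mul(Rational(179, 24), Mul(3, 5)) = Mul(Rational(179, 24), 15) = Rational(895, 8)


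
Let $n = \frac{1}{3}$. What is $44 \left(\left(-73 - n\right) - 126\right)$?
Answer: $- \frac{26312}{3} \approx -8770.7$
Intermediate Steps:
$n = \frac{1}{3} \approx 0.33333$
$44 \left(\left(-73 - n\right) - 126\right) = 44 \left(\left(-73 - \frac{1}{3}\right) - 126\right) = 44 \left(- \frac{220}{3} - 126\right) = 44 \left(- \frac{598}{3}\right) = - \frac{26312}{3}$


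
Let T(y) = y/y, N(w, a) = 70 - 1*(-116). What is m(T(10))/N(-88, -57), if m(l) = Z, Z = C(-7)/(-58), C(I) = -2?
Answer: 1/5394 ≈ 0.00018539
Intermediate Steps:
N(w, a) = 186 (N(w, a) = 70 + 116 = 186)
Z = 1/29 (Z = -2/(-58) = -2*(-1/58) = 1/29 ≈ 0.034483)
T(y) = 1
m(l) = 1/29
m(T(10))/N(-88, -57) = (1/29)/186 = (1/29)*(1/186) = 1/5394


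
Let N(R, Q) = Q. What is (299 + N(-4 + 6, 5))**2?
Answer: 92416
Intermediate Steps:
(299 + N(-4 + 6, 5))**2 = (299 + 5)**2 = 304**2 = 92416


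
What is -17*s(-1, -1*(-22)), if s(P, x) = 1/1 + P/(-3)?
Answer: -68/3 ≈ -22.667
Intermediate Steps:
s(P, x) = 1 - P/3 (s(P, x) = 1*1 + P*(-⅓) = 1 - P/3)
-17*s(-1, -1*(-22)) = -17*(1 - ⅓*(-1)) = -17*(1 + ⅓) = -17*4/3 = -68/3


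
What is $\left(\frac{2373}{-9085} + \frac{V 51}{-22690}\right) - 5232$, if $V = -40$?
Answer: $- \frac{107855272677}{20613865} \approx -5232.2$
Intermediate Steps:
$\left(\frac{2373}{-9085} + \frac{V 51}{-22690}\right) - 5232 = \left(\frac{2373}{-9085} + \frac{\left(-40\right) 51}{-22690}\right) - 5232 = \left(2373 \left(- \frac{1}{9085}\right) - - \frac{204}{2269}\right) - 5232 = \left(- \frac{2373}{9085} + \frac{204}{2269}\right) - 5232 = - \frac{3530997}{20613865} - 5232 = - \frac{107855272677}{20613865}$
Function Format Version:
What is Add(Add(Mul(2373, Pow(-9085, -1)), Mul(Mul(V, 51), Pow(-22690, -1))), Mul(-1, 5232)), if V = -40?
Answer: Rational(-107855272677, 20613865) ≈ -5232.2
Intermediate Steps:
Add(Add(Mul(2373, Pow(-9085, -1)), Mul(Mul(V, 51), Pow(-22690, -1))), Mul(-1, 5232)) = Add(Add(Mul(2373, Pow(-9085, -1)), Mul(Mul(-40, 51), Pow(-22690, -1))), Mul(-1, 5232)) = Add(Add(Mul(2373, Rational(-1, 9085)), Mul(-2040, Rational(-1, 22690))), -5232) = Add(Add(Rational(-2373, 9085), Rational(204, 2269)), -5232) = Add(Rational(-3530997, 20613865), -5232) = Rational(-107855272677, 20613865)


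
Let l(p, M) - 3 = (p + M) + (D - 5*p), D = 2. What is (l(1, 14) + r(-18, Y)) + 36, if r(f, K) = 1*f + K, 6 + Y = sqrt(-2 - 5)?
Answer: 27 + I*sqrt(7) ≈ 27.0 + 2.6458*I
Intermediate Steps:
Y = -6 + I*sqrt(7) (Y = -6 + sqrt(-2 - 5) = -6 + sqrt(-7) = -6 + I*sqrt(7) ≈ -6.0 + 2.6458*I)
l(p, M) = 5 + M - 4*p (l(p, M) = 3 + ((p + M) + (2 - 5*p)) = 3 + ((M + p) + (2 - 5*p)) = 3 + (2 + M - 4*p) = 5 + M - 4*p)
r(f, K) = K + f (r(f, K) = f + K = K + f)
(l(1, 14) + r(-18, Y)) + 36 = ((5 + 14 - 4*1) + ((-6 + I*sqrt(7)) - 18)) + 36 = ((5 + 14 - 4) + (-24 + I*sqrt(7))) + 36 = (15 + (-24 + I*sqrt(7))) + 36 = (-9 + I*sqrt(7)) + 36 = 27 + I*sqrt(7)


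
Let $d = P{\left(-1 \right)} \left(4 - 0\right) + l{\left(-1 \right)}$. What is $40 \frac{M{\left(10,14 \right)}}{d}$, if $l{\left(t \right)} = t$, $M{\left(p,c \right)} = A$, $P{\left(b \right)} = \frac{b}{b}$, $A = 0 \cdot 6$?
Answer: $0$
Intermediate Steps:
$A = 0$
$P{\left(b \right)} = 1$
$M{\left(p,c \right)} = 0$
$d = 3$ ($d = 1 \left(4 - 0\right) - 1 = 1 \left(4 + 0\right) - 1 = 1 \cdot 4 - 1 = 4 - 1 = 3$)
$40 \frac{M{\left(10,14 \right)}}{d} = 40 \cdot \frac{0}{3} = 40 \cdot 0 \cdot \frac{1}{3} = 40 \cdot 0 = 0$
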